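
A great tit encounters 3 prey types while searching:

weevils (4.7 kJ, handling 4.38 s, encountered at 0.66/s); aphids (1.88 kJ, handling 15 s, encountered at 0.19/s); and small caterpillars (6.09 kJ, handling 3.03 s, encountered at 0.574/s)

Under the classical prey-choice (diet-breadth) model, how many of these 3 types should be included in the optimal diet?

E/h in descending order: small caterpillars 2.01, weevils 1.07, aphids 0.125 kJ/s. The optimal diet is the largest prefix of this list for which every included type satisfies E_i/h_i > R on the types above it.
Rate on top 1: 1.276. weevils: 1.07 < 1.276 → exclude; stop.
Optimal diet: small caterpillars — 1 of 3 types.

1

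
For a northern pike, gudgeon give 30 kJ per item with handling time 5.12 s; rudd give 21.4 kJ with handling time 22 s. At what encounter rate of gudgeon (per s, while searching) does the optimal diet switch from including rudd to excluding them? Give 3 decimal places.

Drop rudd once their profitability E₂/h₂ falls below the rate achievable on gudgeon alone: E₂/h₂ = λE₁/(1 + λh₁).
Solve for λ: λE₁h₂ = E₂(1 + λh₁) → λ(E₁h₂ − E₂h₁) = E₂ → λ = E₂/(E₁h₂ − E₂h₁).
λ = 21.4/(30×22 − 21.4×5.12) = 21.4/550.4 = 0.03888 per s.

0.039 per s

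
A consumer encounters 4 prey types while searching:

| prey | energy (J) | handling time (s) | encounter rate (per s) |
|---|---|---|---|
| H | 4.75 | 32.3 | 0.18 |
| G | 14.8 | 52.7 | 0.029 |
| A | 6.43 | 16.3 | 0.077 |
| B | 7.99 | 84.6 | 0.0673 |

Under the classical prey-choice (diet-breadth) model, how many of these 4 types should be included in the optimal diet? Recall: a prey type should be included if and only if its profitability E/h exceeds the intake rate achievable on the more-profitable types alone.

2

Profitabilities (E/h, J/s): A 0.394, G 0.281, H 0.147, B 0.0944. Add prey in this order while the next type's profitability exceeds the intake rate on those already taken.
Rate on top 1: 0.2196. G: 0.281 > 0.2196 → include.
Rate on top 2: 0.2443. H: 0.147 < 0.2443 → exclude; stop.
Optimal diet: A, G — 2 of 4 types.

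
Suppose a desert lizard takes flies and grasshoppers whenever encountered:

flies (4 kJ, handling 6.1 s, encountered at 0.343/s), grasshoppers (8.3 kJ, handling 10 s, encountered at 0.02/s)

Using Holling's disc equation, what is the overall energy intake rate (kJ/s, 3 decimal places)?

0.467 kJ/s

Energy encountered per unit search time: 0.343×4 + 0.02×8.3 = 1.538 kJ/s.
Handling time per unit search time: 0.343×6.1 + 0.02×10 = 2.292.
Rate = 1.538/(1 + 2.292) = 0.4672 kJ/s.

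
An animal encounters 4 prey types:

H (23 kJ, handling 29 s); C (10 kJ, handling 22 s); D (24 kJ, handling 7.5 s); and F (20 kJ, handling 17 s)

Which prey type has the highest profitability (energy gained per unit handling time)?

In descending order of E/h:
D: 24/7.5 = 3.2 kJ/s
F: 20/17 = 1.18 kJ/s
H: 23/29 = 0.793 kJ/s
C: 10/22 = 0.455 kJ/s

D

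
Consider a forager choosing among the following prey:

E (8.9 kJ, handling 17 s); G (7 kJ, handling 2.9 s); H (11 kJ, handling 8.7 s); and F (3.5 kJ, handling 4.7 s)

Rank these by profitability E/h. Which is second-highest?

H

Profitability E/h (kJ/s): E = 8.9/17 = 0.524, G = 7/2.9 = 2.41, H = 11/8.7 = 1.26, F = 3.5/4.7 = 0.745.
Ranked: G > H > F > E.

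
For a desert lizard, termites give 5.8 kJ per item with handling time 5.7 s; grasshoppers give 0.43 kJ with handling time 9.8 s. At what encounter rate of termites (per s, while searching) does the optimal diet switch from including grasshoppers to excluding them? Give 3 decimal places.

At the threshold, the rate on termites alone equals the profitability of grasshoppers: λ·5.8/(1 + λ·5.7) = 0.43/9.8 = 0.04388.
Rearranging, λ(5.8 − 0.04388×5.7) = 0.04388, so λ = 0.04388/5.55 = 0.007906 per s.

0.008 per s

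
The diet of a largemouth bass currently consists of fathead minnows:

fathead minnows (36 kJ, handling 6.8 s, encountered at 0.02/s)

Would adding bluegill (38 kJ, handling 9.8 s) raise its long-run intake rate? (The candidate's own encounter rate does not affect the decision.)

On fathead minnows alone, R = ΣλE/(1+Σλh) = 0.72/1.136 = 0.6338 kJ/s.
bluegill: E/h = 38/9.8 = 3.878 kJ/s.
Since 3.878 > R, including bluegill increases the long-run rate.

Yes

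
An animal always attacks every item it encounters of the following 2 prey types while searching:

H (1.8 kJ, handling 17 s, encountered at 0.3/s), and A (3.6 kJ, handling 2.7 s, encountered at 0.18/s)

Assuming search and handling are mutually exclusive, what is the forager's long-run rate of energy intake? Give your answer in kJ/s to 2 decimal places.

0.18 kJ/s

R = Σλ_iE_i / (1 + Σλ_ih_i)
Numerator: 0.3×1.8 + 0.18×3.6 = 1.188
Denominator: 1 + 0.3×17 + 0.18×2.7 = 6.586
R = 1.188/6.586 = 0.1804 kJ/s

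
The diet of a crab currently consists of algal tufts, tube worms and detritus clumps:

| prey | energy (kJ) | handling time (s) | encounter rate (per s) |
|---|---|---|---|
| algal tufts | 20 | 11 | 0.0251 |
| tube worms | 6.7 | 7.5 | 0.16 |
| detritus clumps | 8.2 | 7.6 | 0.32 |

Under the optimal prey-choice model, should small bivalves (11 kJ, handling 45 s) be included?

Current rate: (0.0251×20 + 0.16×6.7 + 0.32×8.2)/(1 + 0.0251×11 + 0.16×7.5 + 0.32×7.6) = 0.8553 kJ/s.
small bivalves: E/h = 11/45 = 0.2444 kJ/s.
Since 0.2444 < R, time spent handling small bivalves is better spent searching.

No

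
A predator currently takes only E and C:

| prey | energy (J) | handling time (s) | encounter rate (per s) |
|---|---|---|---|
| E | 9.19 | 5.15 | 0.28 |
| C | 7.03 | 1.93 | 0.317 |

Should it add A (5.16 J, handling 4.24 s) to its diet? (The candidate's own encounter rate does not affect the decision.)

No

Current rate: (0.28×9.19 + 0.317×7.03)/(1 + 0.28×5.15 + 0.317×1.93) = 1.572 J/s.
A: E/h = 5.16/4.24 = 1.217 J/s.
1.217 < 1.572, so adding A would lower the average — exclude it.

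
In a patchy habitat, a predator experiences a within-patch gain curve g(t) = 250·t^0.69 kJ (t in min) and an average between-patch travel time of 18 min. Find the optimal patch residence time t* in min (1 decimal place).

By the marginal value theorem, leave when the instantaneous gain rate g'(t) equals the habitat-wide average g(t)/(T + t).
g'(t) = 0.69·250·t^-0.31. Setting 0.69·250·t^-0.31 = 250·t^0.69/(18+t) gives 0.69(18+t) = t, so 0.31·t = 0.69×18.
t* = 0.69×18/0.31 = 40.06 min.

40.1 min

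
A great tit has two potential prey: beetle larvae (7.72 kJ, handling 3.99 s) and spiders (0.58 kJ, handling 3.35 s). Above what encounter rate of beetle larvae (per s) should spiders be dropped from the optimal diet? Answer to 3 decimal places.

0.025 per s

The zero-one rule: include spiders iff E₂/h₂ > λE₁/(1+λh₁). Equality gives the switch point.
λE₁h₂ = E₂ + λE₂h₁ ⇒ λ = E₂/(E₁h₂ − E₂h₁) = 0.58/(25.86 − 2.314) = 0.02463 per s.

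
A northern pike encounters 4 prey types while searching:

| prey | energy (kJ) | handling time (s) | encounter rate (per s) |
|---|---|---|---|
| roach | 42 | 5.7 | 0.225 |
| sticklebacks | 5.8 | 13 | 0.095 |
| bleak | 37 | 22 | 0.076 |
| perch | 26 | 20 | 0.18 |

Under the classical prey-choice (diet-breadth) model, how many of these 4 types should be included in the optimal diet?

1

E/h in descending order: roach 7.37, bleak 1.68, perch 1.3, sticklebacks 0.446 kJ/s. The optimal diet is the largest prefix of this list for which every included type satisfies E_i/h_i > R on the types above it.
Rate on top 1: 4.14. bleak: 1.68 < 4.14 → exclude; stop.
Optimal diet: roach — 1 of 4 types.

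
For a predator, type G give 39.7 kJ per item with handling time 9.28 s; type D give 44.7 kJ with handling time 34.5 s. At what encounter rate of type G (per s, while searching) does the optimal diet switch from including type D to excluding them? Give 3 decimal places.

At the threshold, the rate on type G alone equals the profitability of type D: λ·39.7/(1 + λ·9.28) = 44.7/34.5 = 1.296.
Rearranging, λ(39.7 − 1.296×9.28) = 1.296, so λ = 1.296/27.68 = 0.04681 per s.

0.047 per s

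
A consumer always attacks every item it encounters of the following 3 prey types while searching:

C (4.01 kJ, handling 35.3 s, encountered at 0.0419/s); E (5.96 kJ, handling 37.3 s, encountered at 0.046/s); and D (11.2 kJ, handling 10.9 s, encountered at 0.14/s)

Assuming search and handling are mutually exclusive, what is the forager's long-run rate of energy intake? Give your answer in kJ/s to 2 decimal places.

0.35 kJ/s

R = Σλ_iE_i / (1 + Σλ_ih_i)
Numerator: 0.0419×4.01 + 0.046×5.96 + 0.14×11.2 = 2.01
Denominator: 1 + 0.0419×35.3 + 0.046×37.3 + 0.14×10.9 = 5.721
R = 2.01/5.721 = 0.3514 kJ/s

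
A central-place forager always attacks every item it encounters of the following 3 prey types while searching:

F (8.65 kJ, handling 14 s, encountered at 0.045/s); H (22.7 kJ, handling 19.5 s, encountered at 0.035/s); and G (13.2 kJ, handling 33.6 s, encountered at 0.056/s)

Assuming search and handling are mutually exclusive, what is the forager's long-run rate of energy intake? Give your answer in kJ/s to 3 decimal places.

Energy encountered per unit search time: 0.045×8.65 + 0.035×22.7 + 0.056×13.2 = 1.923 kJ/s.
Handling time per unit search time: 0.045×14 + 0.035×19.5 + 0.056×33.6 = 3.194.
Rate = 1.923/(1 + 3.194) = 0.4585 kJ/s.

0.458 kJ/s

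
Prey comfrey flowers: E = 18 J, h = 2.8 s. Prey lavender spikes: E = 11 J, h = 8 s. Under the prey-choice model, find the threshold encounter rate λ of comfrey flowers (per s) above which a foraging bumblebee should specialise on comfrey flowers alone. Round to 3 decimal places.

Drop lavender spikes once their profitability E₂/h₂ falls below the rate achievable on comfrey flowers alone: E₂/h₂ = λE₁/(1 + λh₁).
Solve for λ: λE₁h₂ = E₂(1 + λh₁) → λ(E₁h₂ − E₂h₁) = E₂ → λ = E₂/(E₁h₂ − E₂h₁).
λ = 11/(18×8 − 11×2.8) = 11/113.2 = 0.09717 per s.

0.097 per s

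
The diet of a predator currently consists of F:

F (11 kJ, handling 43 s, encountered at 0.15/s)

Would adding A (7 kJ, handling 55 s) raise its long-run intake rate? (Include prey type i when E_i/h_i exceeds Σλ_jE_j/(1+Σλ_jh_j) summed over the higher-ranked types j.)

Intake rate on the current diet: R = (0.15×11) / (1 + 0.15×43) = 1.65/7.45 = 0.2215 kJ/s.
A: E/h = 7/55 = 0.1273 kJ/s.
0.1273 < 0.2215, so adding A would lower the average — exclude it.

No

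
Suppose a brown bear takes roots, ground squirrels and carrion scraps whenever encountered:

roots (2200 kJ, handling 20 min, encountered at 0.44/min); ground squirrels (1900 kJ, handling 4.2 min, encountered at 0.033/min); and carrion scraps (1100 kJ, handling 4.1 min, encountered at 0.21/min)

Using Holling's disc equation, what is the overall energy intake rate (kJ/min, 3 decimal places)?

Energy encountered per unit search time: 0.44×2200 + 0.033×1900 + 0.21×1100 = 1262 kJ/min.
Handling time per unit search time: 0.44×20 + 0.033×4.2 + 0.21×4.1 = 9.8.
Rate = 1262/(1 + 9.8) = 116.8 kJ/min.

116.828 kJ/min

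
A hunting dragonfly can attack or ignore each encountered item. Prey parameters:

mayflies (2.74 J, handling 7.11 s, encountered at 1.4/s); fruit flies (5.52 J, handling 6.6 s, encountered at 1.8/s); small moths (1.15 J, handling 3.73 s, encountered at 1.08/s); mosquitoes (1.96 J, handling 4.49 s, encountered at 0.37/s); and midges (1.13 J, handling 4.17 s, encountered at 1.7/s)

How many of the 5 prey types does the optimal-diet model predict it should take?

Profitabilities (E/h, J/s): fruit flies 0.836, mosquitoes 0.437, mayflies 0.385, small moths 0.308, midges 0.271. Add prey in this order while the next type's profitability exceeds the intake rate on those already taken.
Rate on top 1: 0.7714. mosquitoes: 0.437 < 0.7714 → exclude; stop.
Optimal diet: fruit flies — 1 of 5 types.

1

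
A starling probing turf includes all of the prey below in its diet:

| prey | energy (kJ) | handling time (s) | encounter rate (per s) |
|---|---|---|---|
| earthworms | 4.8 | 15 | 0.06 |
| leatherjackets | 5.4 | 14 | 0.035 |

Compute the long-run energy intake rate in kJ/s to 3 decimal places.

R = Σλ_iE_i / (1 + Σλ_ih_i)
Numerator: 0.06×4.8 + 0.035×5.4 = 0.477
Denominator: 1 + 0.06×15 + 0.035×14 = 2.39
R = 0.477/2.39 = 0.1996 kJ/s

0.200 kJ/s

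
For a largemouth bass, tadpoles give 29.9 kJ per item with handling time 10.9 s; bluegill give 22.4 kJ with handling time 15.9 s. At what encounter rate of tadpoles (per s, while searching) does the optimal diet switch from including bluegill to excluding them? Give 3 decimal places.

0.097 per s

At the threshold, the rate on tadpoles alone equals the profitability of bluegill: λ·29.9/(1 + λ·10.9) = 22.4/15.9 = 1.409.
Rearranging, λ(29.9 − 1.409×10.9) = 1.409, so λ = 1.409/14.54 = 0.09686 per s.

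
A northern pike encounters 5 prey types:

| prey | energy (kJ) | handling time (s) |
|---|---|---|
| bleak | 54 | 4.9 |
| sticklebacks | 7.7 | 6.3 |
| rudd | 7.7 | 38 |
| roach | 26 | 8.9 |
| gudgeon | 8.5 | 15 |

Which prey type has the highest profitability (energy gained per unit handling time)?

Profitability E/h (kJ/s): bleak = 54/4.9 = 11, sticklebacks = 7.7/6.3 = 1.22, rudd = 7.7/38 = 0.203, roach = 26/8.9 = 2.92, gudgeon = 8.5/15 = 0.567.
Ranked: bleak > roach > sticklebacks > gudgeon > rudd.

bleak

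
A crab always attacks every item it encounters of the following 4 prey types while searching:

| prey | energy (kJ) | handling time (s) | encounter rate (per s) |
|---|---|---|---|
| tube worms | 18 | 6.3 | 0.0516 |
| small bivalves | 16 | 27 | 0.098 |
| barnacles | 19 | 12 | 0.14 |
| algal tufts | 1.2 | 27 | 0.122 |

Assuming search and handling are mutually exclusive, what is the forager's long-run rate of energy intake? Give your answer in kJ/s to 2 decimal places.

0.59 kJ/s

Energy encountered per unit search time: 0.0516×18 + 0.098×16 + 0.14×19 + 0.122×1.2 = 5.303 kJ/s.
Handling time per unit search time: 0.0516×6.3 + 0.098×27 + 0.14×12 + 0.122×27 = 7.945.
Rate = 5.303/(1 + 7.945) = 0.5929 kJ/s.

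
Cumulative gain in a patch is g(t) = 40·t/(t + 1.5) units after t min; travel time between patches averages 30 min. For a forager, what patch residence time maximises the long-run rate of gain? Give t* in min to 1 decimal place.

6.7 min

By the marginal value theorem, leave when the instantaneous gain rate g'(t) equals the habitat-wide average g(t)/(T + t).
g'(t) = 40·1.5/(t + 1.5)². Setting 40·1.5/(t+1.5)² = 40t/[(t+1.5)(30+t)] gives 1.5(30+t) = t(t+1.5), so t² = 1.5×30 = 45.
t* = √45 = 6.708 min.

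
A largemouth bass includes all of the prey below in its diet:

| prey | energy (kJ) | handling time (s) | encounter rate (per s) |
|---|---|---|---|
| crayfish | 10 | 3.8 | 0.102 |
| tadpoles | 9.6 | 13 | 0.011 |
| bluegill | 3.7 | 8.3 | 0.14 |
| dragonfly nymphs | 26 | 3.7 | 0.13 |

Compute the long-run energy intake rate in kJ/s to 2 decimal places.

1.58 kJ/s

R = Σλ_iE_i / (1 + Σλ_ih_i)
Numerator: 0.102×10 + 0.011×9.6 + 0.14×3.7 + 0.13×26 = 5.024
Denominator: 1 + 0.102×3.8 + 0.011×13 + 0.14×8.3 + 0.13×3.7 = 3.174
R = 5.024/3.174 = 1.583 kJ/s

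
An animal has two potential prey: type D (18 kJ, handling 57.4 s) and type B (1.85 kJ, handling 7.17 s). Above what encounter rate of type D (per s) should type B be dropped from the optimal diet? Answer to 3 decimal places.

Drop type B once their profitability E₂/h₂ falls below the rate achievable on type D alone: E₂/h₂ = λE₁/(1 + λh₁).
Solve for λ: λE₁h₂ = E₂(1 + λh₁) → λ(E₁h₂ − E₂h₁) = E₂ → λ = E₂/(E₁h₂ − E₂h₁).
λ = 1.85/(18×7.17 − 1.85×57.4) = 1.85/22.87 = 0.08089 per s.

0.081 per s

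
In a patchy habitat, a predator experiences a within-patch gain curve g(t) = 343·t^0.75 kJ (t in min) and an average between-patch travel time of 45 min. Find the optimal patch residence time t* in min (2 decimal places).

135.00 min

Optimal t* satisfies g'(t*) = g(t*)/(T + t*).
g'(t) = 0.75·343·t^-0.25. Setting 0.75·343·t^-0.25 = 343·t^0.75/(45+t) gives 0.75(45+t) = t, so 0.25·t = 0.75×45.
t* = 0.75×45/0.25 = 135 min.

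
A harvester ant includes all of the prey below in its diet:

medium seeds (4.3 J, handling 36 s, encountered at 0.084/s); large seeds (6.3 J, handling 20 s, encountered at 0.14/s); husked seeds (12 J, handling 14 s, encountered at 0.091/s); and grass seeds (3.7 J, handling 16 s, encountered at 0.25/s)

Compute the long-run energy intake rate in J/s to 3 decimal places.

0.269 J/s

Energy encountered per unit search time: 0.084×4.3 + 0.14×6.3 + 0.091×12 + 0.25×3.7 = 3.26 J/s.
Handling time per unit search time: 0.084×36 + 0.14×20 + 0.091×14 + 0.25×16 = 11.1.
Rate = 3.26/(1 + 11.1) = 0.2695 J/s.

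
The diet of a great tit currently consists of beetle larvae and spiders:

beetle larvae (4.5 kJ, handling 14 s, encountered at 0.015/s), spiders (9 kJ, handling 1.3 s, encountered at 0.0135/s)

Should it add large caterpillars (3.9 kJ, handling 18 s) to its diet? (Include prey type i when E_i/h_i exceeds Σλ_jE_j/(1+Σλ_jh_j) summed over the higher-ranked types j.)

On beetle larvae and spiders alone, R = ΣλE/(1+Σλh) = 0.189/1.228 = 0.154 kJ/s.
large caterpillars: E/h = 3.9/18 = 0.2167 kJ/s.
Since 0.2167 > R, including large caterpillars increases the long-run rate.

Yes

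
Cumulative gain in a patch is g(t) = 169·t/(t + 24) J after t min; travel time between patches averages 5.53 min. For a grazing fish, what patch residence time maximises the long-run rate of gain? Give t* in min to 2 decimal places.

By the marginal value theorem, leave when the instantaneous gain rate g'(t) equals the habitat-wide average g(t)/(T + t).
g'(t) = 169·24/(t + 24)². Setting 169·24/(t+24)² = 169t/[(t+24)(5.53+t)] gives 24(5.53+t) = t(t+24), so t² = 24×5.53 = 132.7.
t* = √132.7 = 11.52 min.

11.52 min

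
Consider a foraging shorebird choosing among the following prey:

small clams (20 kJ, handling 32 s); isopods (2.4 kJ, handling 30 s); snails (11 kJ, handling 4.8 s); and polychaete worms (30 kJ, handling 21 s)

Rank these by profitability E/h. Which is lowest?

Profitability E/h (kJ/s): small clams = 20/32 = 0.625, isopods = 2.4/30 = 0.08, snails = 11/4.8 = 2.29, polychaete worms = 30/21 = 1.43.
Ranked: snails > polychaete worms > small clams > isopods.

isopods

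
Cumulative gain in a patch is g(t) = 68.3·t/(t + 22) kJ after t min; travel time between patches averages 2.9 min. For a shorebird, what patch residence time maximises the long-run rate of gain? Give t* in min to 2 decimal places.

7.99 min

Optimal t* satisfies g'(t*) = g(t*)/(T + t*).
g'(t) = 68.3·22/(t + 22)². Setting 68.3·22/(t+22)² = 68.3t/[(t+22)(2.9+t)] gives 22(2.9+t) = t(t+22), so t² = 22×2.9 = 63.8.
t* = √63.8 = 7.987 min.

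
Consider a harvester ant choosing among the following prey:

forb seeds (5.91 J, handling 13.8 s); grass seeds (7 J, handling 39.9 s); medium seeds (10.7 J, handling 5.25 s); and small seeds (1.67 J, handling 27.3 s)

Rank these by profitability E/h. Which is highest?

In descending order of E/h:
medium seeds: 10.7/5.25 = 2.04 J/s
forb seeds: 5.91/13.8 = 0.428 J/s
grass seeds: 7/39.9 = 0.175 J/s
small seeds: 1.67/27.3 = 0.0612 J/s

medium seeds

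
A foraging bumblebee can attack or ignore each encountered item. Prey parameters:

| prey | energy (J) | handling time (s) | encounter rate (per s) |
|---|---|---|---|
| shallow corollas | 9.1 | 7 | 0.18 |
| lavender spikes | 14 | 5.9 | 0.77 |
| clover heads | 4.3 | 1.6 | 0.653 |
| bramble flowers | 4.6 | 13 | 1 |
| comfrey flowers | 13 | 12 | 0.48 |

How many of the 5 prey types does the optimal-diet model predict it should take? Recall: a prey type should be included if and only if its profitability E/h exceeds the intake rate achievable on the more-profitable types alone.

Rank by E/h (J/s): clover heads 2.69, lavender spikes 2.37, shallow corollas 1.3, comfrey flowers 1.08, bramble flowers 0.354. Include each in turn until the next type's E/h falls below the running intake rate.
Rate on top 1: 1.373. lavender spikes: 2.37 > 1.373 → include.
Rate on top 2: 2.063. shallow corollas: 1.3 < 2.063 → exclude; stop.
Optimal diet: clover heads, lavender spikes — 2 of 5 types.

2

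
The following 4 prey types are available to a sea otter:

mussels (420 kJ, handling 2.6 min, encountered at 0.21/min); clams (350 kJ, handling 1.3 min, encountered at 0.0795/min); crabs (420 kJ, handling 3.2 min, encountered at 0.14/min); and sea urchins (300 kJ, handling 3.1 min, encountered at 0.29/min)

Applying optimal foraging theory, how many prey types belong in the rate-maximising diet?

4

Profitabilities (E/h, kJ/min): clams 269, mussels 162, crabs 131, sea urchins 96.8. Add prey in this order while the next type's profitability exceeds the intake rate on those already taken.
Rate on top 1: 25.22. mussels: 162 > 25.22 → include.
Rate on top 2: 70.35. crabs: 131 > 70.35 → include.
Rate on top 3: 83.36. sea urchins: 96.8 > 83.36 → include.
Optimal diet: clams, mussels, crabs, sea urchins — 4 of 4 types.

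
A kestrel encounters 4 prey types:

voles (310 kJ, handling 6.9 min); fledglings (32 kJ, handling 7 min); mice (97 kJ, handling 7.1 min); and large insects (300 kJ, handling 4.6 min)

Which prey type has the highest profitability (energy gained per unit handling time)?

large insects

In descending order of E/h:
large insects: 300/4.6 = 65.2 kJ/min
voles: 310/6.9 = 44.9 kJ/min
mice: 97/7.1 = 13.7 kJ/min
fledglings: 32/7 = 4.57 kJ/min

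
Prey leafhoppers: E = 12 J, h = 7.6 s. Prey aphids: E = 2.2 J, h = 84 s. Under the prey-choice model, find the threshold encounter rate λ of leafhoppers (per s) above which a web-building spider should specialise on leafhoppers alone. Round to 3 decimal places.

At the threshold, the rate on leafhoppers alone equals the profitability of aphids: λ·12/(1 + λ·7.6) = 2.2/84 = 0.02619.
Rearranging, λ(12 − 0.02619×7.6) = 0.02619, so λ = 0.02619/11.8 = 0.002219 per s.

0.002 per s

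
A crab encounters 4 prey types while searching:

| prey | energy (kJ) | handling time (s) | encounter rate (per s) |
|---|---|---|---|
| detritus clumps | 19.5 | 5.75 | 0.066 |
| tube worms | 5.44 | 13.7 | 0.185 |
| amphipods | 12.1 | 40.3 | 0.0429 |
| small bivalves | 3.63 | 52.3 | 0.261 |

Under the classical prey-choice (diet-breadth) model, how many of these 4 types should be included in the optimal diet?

Profitabilities (E/h, kJ/s): detritus clumps 3.39, tube worms 0.397, amphipods 0.3, small bivalves 0.0694. Add prey in this order while the next type's profitability exceeds the intake rate on those already taken.
Rate on top 1: 0.9329. tube worms: 0.397 < 0.9329 → exclude; stop.
Optimal diet: detritus clumps — 1 of 4 types.

1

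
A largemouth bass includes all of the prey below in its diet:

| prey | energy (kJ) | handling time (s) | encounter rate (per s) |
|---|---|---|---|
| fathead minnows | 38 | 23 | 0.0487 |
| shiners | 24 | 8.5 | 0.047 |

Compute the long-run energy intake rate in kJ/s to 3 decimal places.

1.182 kJ/s

R = (0.0487×38 + 0.047×24) / (1 + 0.0487×23 + 0.047×8.5) = 2.979/2.52 = 1.182 kJ/s.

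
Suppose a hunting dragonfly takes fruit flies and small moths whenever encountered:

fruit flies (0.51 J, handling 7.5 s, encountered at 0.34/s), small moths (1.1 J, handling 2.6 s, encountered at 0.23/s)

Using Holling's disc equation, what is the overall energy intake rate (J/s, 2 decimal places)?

0.10 J/s

R = Σλ_iE_i / (1 + Σλ_ih_i)
Numerator: 0.34×0.51 + 0.23×1.1 = 0.4264
Denominator: 1 + 0.34×7.5 + 0.23×2.6 = 4.148
R = 0.4264/4.148 = 0.1028 J/s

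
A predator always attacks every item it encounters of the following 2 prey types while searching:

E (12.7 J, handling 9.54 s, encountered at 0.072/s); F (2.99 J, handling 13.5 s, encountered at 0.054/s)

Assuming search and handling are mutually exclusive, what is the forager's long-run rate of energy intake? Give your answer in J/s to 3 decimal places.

Energy encountered per unit search time: 0.072×12.7 + 0.054×2.99 = 1.076 J/s.
Handling time per unit search time: 0.072×9.54 + 0.054×13.5 = 1.416.
Rate = 1.076/(1 + 1.416) = 0.4453 J/s.

0.445 J/s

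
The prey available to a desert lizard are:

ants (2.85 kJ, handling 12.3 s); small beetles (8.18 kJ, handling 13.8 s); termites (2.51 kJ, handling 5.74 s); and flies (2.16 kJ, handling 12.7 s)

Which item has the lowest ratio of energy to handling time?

Profitability E/h (kJ/s): ants = 2.85/12.3 = 0.232, small beetles = 8.18/13.8 = 0.593, termites = 2.51/5.74 = 0.437, flies = 2.16/12.7 = 0.17.
Ranked: small beetles > termites > ants > flies.

flies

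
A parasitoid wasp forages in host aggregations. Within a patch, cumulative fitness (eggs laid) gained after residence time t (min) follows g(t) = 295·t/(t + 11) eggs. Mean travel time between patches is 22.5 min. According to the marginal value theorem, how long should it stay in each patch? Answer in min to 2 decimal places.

15.73 min

By the marginal value theorem, leave when the instantaneous gain rate g'(t) equals the habitat-wide average g(t)/(T + t).
g'(t) = 295·11/(t + 11)². Setting 295·11/(t+11)² = 295t/[(t+11)(22.5+t)] gives 11(22.5+t) = t(t+11), so t² = 11×22.5 = 247.5.
t* = √247.5 = 15.73 min.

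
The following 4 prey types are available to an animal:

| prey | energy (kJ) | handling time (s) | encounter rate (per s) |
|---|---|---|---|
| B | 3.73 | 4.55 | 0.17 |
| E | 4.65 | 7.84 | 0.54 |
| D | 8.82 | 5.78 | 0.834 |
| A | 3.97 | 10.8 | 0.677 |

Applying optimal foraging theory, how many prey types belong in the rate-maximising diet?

1

E/h in descending order: D 1.53, B 0.82, E 0.593, A 0.368 kJ/s. The optimal diet is the largest prefix of this list for which every included type satisfies E_i/h_i > R on the types above it.
Rate on top 1: 1.264. B: 0.82 < 1.264 → exclude; stop.
Optimal diet: D — 1 of 4 types.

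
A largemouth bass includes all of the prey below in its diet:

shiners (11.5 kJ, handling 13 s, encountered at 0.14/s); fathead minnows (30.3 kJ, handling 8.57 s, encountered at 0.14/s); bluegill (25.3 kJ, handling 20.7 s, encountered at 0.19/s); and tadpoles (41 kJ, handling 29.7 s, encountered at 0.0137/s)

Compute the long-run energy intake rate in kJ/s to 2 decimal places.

Energy encountered per unit search time: 0.14×11.5 + 0.14×30.3 + 0.19×25.3 + 0.0137×41 = 11.22 kJ/s.
Handling time per unit search time: 0.14×13 + 0.14×8.57 + 0.19×20.7 + 0.0137×29.7 = 7.36.
Rate = 11.22/(1 + 7.36) = 1.342 kJ/s.

1.34 kJ/s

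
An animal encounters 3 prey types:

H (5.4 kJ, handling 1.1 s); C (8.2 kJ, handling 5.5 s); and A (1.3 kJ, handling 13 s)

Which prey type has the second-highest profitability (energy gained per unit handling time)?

C

In descending order of E/h:
H: 5.4/1.1 = 4.91 kJ/s
C: 8.2/5.5 = 1.49 kJ/s
A: 1.3/13 = 0.1 kJ/s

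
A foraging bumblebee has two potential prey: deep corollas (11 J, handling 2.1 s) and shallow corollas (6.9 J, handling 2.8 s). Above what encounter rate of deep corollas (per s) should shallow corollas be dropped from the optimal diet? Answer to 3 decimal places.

0.423 per s

At the threshold, the rate on deep corollas alone equals the profitability of shallow corollas: λ·11/(1 + λ·2.1) = 6.9/2.8 = 2.464.
Rearranging, λ(11 − 2.464×2.1) = 2.464, so λ = 2.464/5.825 = 0.4231 per s.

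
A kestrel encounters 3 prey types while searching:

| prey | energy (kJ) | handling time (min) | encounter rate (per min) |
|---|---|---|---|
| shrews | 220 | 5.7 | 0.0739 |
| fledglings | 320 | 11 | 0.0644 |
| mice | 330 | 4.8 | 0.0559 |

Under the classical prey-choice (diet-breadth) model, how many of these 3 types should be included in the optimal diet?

E/h in descending order: mice 68.8, shrews 38.6, fledglings 29.1 kJ/min. The optimal diet is the largest prefix of this list for which every included type satisfies E_i/h_i > R on the types above it.
Rate on top 1: 14.54. shrews: 38.6 > 14.54 → include.
Rate on top 2: 20.54. fledglings: 29.1 > 20.54 → include.
Optimal diet: mice, shrews, fledglings — 3 of 3 types.

3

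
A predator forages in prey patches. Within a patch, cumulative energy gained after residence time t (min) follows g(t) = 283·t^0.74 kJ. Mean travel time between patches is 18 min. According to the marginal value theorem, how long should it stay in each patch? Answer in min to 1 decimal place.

By the marginal value theorem, leave when the instantaneous gain rate g'(t) equals the habitat-wide average g(t)/(T + t).
g'(t) = 0.74·283·t^-0.26. Setting 0.74·283·t^-0.26 = 283·t^0.74/(18+t) gives 0.74(18+t) = t, so 0.26·t = 0.74×18.
t* = 0.74×18/0.26 = 51.23 min.

51.2 min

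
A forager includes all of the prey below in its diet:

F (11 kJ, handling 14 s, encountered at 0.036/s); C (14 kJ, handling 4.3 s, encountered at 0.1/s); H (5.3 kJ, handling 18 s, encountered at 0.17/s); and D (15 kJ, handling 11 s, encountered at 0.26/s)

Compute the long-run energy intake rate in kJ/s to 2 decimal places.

0.84 kJ/s

Energy encountered per unit search time: 0.036×11 + 0.1×14 + 0.17×5.3 + 0.26×15 = 6.597 kJ/s.
Handling time per unit search time: 0.036×14 + 0.1×4.3 + 0.17×18 + 0.26×11 = 6.854.
Rate = 6.597/(1 + 6.854) = 0.84 kJ/s.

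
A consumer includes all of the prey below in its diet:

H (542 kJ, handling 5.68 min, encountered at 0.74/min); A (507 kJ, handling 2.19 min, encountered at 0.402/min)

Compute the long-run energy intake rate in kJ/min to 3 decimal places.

99.431 kJ/min

Energy encountered per unit search time: 0.74×542 + 0.402×507 = 604.9 kJ/min.
Handling time per unit search time: 0.74×5.68 + 0.402×2.19 = 5.084.
Rate = 604.9/(1 + 5.084) = 99.43 kJ/min.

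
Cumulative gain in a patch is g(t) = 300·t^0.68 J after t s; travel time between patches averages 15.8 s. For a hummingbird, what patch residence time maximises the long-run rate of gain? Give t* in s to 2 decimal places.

By the marginal value theorem, leave when the instantaneous gain rate g'(t) equals the habitat-wide average g(t)/(T + t).
g'(t) = 0.68·300·t^-0.32. Setting 0.68·300·t^-0.32 = 300·t^0.68/(15.8+t) gives 0.68(15.8+t) = t, so 0.32·t = 0.68×15.8.
t* = 0.68×15.8/0.32 = 33.58 s.

33.58 s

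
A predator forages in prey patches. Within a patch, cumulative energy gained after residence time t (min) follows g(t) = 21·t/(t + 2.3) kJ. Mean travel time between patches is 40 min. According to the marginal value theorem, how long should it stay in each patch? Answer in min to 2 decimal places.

9.59 min

By the marginal value theorem, leave when the instantaneous gain rate g'(t) equals the habitat-wide average g(t)/(T + t).
g'(t) = 21·2.3/(t + 2.3)². Setting 21·2.3/(t+2.3)² = 21t/[(t+2.3)(40+t)] gives 2.3(40+t) = t(t+2.3), so t² = 2.3×40 = 92.
t* = √92 = 9.592 min.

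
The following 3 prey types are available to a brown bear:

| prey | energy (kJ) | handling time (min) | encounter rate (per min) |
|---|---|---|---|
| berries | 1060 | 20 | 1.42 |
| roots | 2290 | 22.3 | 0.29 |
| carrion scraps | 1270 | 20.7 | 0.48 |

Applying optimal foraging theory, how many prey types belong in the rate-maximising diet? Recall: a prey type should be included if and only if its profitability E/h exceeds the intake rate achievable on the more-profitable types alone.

1

Profitabilities (E/h, kJ/min): roots 103, carrion scraps 61.4, berries 53. Add prey in this order while the next type's profitability exceeds the intake rate on those already taken.
Rate on top 1: 88.94. carrion scraps: 61.4 < 88.94 → exclude; stop.
Optimal diet: roots — 1 of 3 types.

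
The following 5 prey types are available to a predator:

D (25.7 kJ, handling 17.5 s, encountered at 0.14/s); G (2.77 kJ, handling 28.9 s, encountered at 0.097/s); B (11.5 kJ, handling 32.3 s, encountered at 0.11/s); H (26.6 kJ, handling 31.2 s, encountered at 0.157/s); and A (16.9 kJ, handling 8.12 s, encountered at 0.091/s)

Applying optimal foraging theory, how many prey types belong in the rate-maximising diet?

2

Rank by E/h (kJ/s): A 2.08, D 1.47, H 0.853, B 0.356, G 0.0958. Include each in turn until the next type's E/h falls below the running intake rate.
Rate on top 1: 0.8844. D: 1.47 > 0.8844 → include.
Rate on top 2: 1.226. H: 0.853 < 1.226 → exclude; stop.
Optimal diet: A, D — 2 of 5 types.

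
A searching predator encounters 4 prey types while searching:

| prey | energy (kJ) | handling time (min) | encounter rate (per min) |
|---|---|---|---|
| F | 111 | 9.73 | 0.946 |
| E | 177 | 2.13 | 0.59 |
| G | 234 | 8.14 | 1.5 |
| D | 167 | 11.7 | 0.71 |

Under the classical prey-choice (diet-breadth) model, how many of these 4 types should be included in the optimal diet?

1

Rank by E/h (kJ/min): E 83.1, G 28.7, D 14.3, F 11.4. Include each in turn until the next type's E/h falls below the running intake rate.
Rate on top 1: 46.28. G: 28.7 < 46.28 → exclude; stop.
Optimal diet: E — 1 of 4 types.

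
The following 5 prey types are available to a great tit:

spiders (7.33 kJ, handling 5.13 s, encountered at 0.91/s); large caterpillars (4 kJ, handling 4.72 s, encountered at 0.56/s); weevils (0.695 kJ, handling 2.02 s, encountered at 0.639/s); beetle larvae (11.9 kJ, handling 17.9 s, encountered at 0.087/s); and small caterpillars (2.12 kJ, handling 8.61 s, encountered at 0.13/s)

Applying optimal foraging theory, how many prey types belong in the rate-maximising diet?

1

Profitabilities (E/h, kJ/s): spiders 1.43, large caterpillars 0.847, beetle larvae 0.665, weevils 0.344, small caterpillars 0.246. Add prey in this order while the next type's profitability exceeds the intake rate on those already taken.
Rate on top 1: 1.177. large caterpillars: 0.847 < 1.177 → exclude; stop.
Optimal diet: spiders — 1 of 5 types.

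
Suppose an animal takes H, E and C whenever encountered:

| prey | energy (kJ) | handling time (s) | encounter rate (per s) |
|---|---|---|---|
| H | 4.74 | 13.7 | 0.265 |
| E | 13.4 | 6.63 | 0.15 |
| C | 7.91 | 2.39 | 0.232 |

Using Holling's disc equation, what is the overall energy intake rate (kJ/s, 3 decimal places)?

R = Σλ_iE_i / (1 + Σλ_ih_i)
Numerator: 0.265×4.74 + 0.15×13.4 + 0.232×7.91 = 5.101
Denominator: 1 + 0.265×13.7 + 0.15×6.63 + 0.232×2.39 = 6.179
R = 5.101/6.179 = 0.8255 kJ/s

0.826 kJ/s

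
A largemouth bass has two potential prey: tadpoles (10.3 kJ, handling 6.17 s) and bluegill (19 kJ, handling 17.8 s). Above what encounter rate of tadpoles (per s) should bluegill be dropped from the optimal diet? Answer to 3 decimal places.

0.287 per s

At the threshold, the rate on tadpoles alone equals the profitability of bluegill: λ·10.3/(1 + λ·6.17) = 19/17.8 = 1.067.
Rearranging, λ(10.3 − 1.067×6.17) = 1.067, so λ = 1.067/3.714 = 0.2874 per s.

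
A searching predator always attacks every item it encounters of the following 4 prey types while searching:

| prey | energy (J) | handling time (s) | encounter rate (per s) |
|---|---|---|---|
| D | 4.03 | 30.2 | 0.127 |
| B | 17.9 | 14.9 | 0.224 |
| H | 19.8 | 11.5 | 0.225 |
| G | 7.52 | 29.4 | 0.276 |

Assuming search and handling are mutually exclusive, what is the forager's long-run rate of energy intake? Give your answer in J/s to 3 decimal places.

0.586 J/s

R = Σλ_iE_i / (1 + Σλ_ih_i)
Numerator: 0.127×4.03 + 0.224×17.9 + 0.225×19.8 + 0.276×7.52 = 11.05
Denominator: 1 + 0.127×30.2 + 0.224×14.9 + 0.225×11.5 + 0.276×29.4 = 18.87
R = 11.05/18.87 = 0.5855 J/s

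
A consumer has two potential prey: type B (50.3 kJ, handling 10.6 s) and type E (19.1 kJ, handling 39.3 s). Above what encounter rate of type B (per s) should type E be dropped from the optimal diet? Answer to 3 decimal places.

At the threshold, the rate on type B alone equals the profitability of type E: λ·50.3/(1 + λ·10.6) = 19.1/39.3 = 0.486.
Rearranging, λ(50.3 − 0.486×10.6) = 0.486, so λ = 0.486/45.15 = 0.01076 per s.

0.011 per s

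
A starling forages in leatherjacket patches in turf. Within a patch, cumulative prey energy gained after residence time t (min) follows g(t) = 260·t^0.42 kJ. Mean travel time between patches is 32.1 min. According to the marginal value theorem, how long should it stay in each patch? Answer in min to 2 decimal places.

Maximise g(t)/(T+t): set derivative to zero → g'(t)(T+t) = g(t).
g'(t) = 0.42·260·t^-0.58. Setting 0.42·260·t^-0.58 = 260·t^0.42/(32.1+t) gives 0.42(32.1+t) = t, so 0.58·t = 0.42×32.1.
t* = 0.42×32.1/0.58 = 23.24 min.

23.24 min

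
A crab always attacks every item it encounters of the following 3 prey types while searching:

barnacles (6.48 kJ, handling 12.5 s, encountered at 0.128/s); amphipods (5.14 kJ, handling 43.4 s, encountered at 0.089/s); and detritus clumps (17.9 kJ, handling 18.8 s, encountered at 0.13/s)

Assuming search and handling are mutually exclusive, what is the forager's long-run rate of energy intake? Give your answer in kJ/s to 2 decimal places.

0.41 kJ/s

Energy encountered per unit search time: 0.128×6.48 + 0.089×5.14 + 0.13×17.9 = 3.614 kJ/s.
Handling time per unit search time: 0.128×12.5 + 0.089×43.4 + 0.13×18.8 = 7.907.
Rate = 3.614/(1 + 7.907) = 0.4058 kJ/s.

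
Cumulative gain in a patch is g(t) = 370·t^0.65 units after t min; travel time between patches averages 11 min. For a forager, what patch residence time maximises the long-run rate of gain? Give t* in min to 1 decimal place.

Optimal t* satisfies g'(t*) = g(t*)/(T + t*).
g'(t) = 0.65·370·t^-0.35. Setting 0.65·370·t^-0.35 = 370·t^0.65/(11+t) gives 0.65(11+t) = t, so 0.35·t = 0.65×11.
t* = 0.65×11/0.35 = 20.43 min.

20.4 min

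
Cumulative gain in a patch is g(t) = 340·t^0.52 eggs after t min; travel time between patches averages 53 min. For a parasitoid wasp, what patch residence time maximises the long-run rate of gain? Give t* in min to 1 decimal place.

57.4 min

Maximise g(t)/(T+t): set derivative to zero → g'(t)(T+t) = g(t).
g'(t) = 0.52·340·t^-0.48. Setting 0.52·340·t^-0.48 = 340·t^0.52/(53+t) gives 0.52(53+t) = t, so 0.48·t = 0.52×53.
t* = 0.52×53/0.48 = 57.42 min.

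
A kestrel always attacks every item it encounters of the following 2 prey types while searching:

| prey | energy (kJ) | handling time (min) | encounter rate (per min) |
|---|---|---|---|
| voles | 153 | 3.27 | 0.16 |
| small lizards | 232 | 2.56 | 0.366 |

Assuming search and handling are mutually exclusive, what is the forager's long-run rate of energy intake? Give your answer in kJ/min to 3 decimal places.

R = Σλ_iE_i / (1 + Σλ_ih_i)
Numerator: 0.16×153 + 0.366×232 = 109.4
Denominator: 1 + 0.16×3.27 + 0.366×2.56 = 2.46
R = 109.4/2.46 = 44.47 kJ/min

44.465 kJ/min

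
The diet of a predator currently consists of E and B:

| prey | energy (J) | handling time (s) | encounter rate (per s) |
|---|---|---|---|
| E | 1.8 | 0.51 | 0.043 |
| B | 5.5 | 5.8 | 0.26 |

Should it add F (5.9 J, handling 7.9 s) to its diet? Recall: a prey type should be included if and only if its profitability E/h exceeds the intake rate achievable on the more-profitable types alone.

Yes

Current rate: (0.043×1.8 + 0.26×5.5)/(1 + 0.043×0.51 + 0.26×5.8) = 0.5958 J/s.
Profitability of F: 5.9/7.9 = 0.7468 J/s.
Since 0.7468 > R, including F increases the long-run rate.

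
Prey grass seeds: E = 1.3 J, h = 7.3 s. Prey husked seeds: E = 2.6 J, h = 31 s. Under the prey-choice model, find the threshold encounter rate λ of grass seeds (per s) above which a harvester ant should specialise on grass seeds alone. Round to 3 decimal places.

Drop husked seeds once their profitability E₂/h₂ falls below the rate achievable on grass seeds alone: E₂/h₂ = λE₁/(1 + λh₁).
Solve for λ: λE₁h₂ = E₂(1 + λh₁) → λ(E₁h₂ − E₂h₁) = E₂ → λ = E₂/(E₁h₂ − E₂h₁).
λ = 2.6/(1.3×31 − 2.6×7.3) = 2.6/21.32 = 0.122 per s.

0.122 per s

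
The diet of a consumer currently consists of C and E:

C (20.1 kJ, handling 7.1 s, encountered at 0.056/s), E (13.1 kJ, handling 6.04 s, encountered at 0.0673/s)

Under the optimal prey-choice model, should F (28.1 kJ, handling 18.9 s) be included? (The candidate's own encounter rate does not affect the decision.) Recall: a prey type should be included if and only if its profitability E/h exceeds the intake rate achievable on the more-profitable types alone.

Yes

Intake rate on the current diet: R = (0.056×20.1 + 0.0673×13.1) / (1 + 0.056×7.1 + 0.0673×6.04) = 2.007/1.804 = 1.113 kJ/s.
F: E/h = 28.1/18.9 = 1.487 kJ/s.
Since 1.487 > R, including F increases the long-run rate.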